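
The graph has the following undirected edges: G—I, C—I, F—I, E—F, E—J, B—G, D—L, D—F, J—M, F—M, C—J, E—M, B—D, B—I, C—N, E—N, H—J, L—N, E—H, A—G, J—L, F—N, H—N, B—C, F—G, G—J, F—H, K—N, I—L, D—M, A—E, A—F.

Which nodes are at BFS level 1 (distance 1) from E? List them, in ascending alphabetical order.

Level 0: E
Level 1: A, F, H, J, M, N
Level 2: C, D, G, I, K, L
Level 3: B

A, F, H, J, M, N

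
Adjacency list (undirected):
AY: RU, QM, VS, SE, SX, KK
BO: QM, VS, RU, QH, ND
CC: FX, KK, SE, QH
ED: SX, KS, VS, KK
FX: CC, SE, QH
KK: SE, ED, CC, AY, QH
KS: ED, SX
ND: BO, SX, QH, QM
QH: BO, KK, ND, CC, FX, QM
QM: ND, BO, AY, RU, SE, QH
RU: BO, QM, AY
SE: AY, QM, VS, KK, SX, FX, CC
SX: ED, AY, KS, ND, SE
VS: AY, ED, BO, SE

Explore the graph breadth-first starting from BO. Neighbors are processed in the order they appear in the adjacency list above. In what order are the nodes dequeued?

BO -> QM -> VS -> RU -> QH -> ND -> AY -> SE -> ED -> KK -> CC -> FX -> SX -> KS

Visit BO; enqueue QM, VS, RU, QH, ND → queue [QM, VS, RU, QH, ND]
Visit QM; enqueue AY, SE → queue [VS, RU, QH, ND, AY, SE]
Visit VS; enqueue ED → queue [RU, QH, ND, AY, SE, ED]
Visit RU → queue [QH, ND, AY, SE, ED]
Visit QH; enqueue KK, CC, FX → queue [ND, AY, SE, ED, KK, CC, FX]
Visit ND; enqueue SX → queue [AY, SE, ED, KK, CC, FX, SX]
Visit AY → queue [SE, ED, KK, CC, FX, SX]
Visit SE → queue [ED, KK, CC, FX, SX]
Visit ED; enqueue KS → queue [KK, CC, FX, SX, KS]
Visit KK → queue [CC, FX, SX, KS]
Visit CC → queue [FX, SX, KS]
Visit FX → queue [SX, KS]
Visit SX → queue [KS]
Visit KS → queue []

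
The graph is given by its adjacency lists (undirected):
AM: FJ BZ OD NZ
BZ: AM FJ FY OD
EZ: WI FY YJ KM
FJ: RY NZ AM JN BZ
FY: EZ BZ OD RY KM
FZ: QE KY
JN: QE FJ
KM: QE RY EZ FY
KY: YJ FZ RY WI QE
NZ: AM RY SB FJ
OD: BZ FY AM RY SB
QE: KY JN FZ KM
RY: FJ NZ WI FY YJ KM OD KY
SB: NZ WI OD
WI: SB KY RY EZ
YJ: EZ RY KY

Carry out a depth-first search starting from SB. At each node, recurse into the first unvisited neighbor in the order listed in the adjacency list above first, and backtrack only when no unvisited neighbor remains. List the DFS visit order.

Visit SB
SB → NZ
NZ → AM
AM → FJ
FJ → RY
RY → WI
WI → KY
KY → YJ
YJ → EZ
EZ → FY
FY → BZ
BZ → OD
FY → KM
KM → QE
QE → JN
QE → FZ

SB, NZ, AM, FJ, RY, WI, KY, YJ, EZ, FY, BZ, OD, KM, QE, JN, FZ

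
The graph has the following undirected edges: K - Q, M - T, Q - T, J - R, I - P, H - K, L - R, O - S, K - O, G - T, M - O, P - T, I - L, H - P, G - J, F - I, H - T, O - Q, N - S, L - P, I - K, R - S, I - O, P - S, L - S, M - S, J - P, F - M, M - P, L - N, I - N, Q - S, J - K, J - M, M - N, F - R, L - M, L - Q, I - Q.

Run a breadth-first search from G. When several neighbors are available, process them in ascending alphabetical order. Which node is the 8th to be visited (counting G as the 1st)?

H

Visit G; enqueue J, T → queue [J, T]
Visit J; enqueue K, M, P, R → queue [T, K, M, P, R]
Visit T; enqueue H, Q → queue [K, M, P, R, H, Q]
Visit K; enqueue I, O → queue [M, P, R, H, Q, I, O]
Visit M; enqueue F, L, N, S → queue [P, R, H, Q, I, O, F, L, N, S]
Visit P → queue [R, H, Q, I, O, F, L, N, S]
Visit R → queue [H, Q, I, O, F, L, N, S]
Visit H → queue [Q, I, O, F, L, N, S]
Visit Q → queue [I, O, F, L, N, S]
Visit I → queue [O, F, L, N, S]
Visit O → queue [F, L, N, S]
Visit F → queue [L, N, S]
Visit L → queue [N, S]
Visit N → queue [S]
Visit S → queue []

Visit order: G, J, T, K, M, P, R, H, Q, I, O, F, L, N, S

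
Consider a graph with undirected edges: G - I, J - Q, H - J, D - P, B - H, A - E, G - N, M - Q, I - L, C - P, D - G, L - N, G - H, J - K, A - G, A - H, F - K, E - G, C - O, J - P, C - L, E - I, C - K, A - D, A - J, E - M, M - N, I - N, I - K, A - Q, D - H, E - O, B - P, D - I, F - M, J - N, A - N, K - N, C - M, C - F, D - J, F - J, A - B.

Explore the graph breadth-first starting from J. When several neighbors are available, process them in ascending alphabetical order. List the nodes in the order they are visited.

Visit J; enqueue A, D, F, H, K, N, P, Q → queue [A, D, F, H, K, N, P, Q]
Visit A; enqueue B, E, G → queue [D, F, H, K, N, P, Q, B, E, G]
Visit D; enqueue I → queue [F, H, K, N, P, Q, B, E, G, I]
Visit F; enqueue C, M → queue [H, K, N, P, Q, B, E, G, I, C, M]
Visit H → queue [K, N, P, Q, B, E, G, I, C, M]
Visit K → queue [N, P, Q, B, E, G, I, C, M]
Visit N; enqueue L → queue [P, Q, B, E, G, I, C, M, L]
Visit P → queue [Q, B, E, G, I, C, M, L]
Visit Q → queue [B, E, G, I, C, M, L]
Visit B → queue [E, G, I, C, M, L]
Visit E; enqueue O → queue [G, I, C, M, L, O]
Visit G → queue [I, C, M, L, O]
Visit I → queue [C, M, L, O]
Visit C → queue [M, L, O]
Visit M → queue [L, O]
Visit L → queue [O]
Visit O → queue []

J -> A -> D -> F -> H -> K -> N -> P -> Q -> B -> E -> G -> I -> C -> M -> L -> O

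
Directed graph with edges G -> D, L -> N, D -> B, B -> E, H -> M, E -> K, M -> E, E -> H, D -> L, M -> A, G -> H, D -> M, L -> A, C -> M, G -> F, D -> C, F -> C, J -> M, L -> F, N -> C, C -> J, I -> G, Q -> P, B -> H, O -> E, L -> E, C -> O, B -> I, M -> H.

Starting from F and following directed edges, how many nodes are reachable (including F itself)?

9

BFS from F visits: F, C, J, M, O, A, E, H, K
Reachable nodes: 9 of 17 total.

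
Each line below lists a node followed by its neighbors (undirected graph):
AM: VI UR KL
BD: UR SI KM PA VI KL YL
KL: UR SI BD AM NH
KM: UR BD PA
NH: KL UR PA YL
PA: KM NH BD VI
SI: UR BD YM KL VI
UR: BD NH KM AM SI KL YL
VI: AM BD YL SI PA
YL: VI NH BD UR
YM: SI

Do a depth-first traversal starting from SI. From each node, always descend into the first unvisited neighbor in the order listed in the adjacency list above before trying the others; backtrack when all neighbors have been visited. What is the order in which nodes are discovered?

SI → UR → BD → KM → PA → NH → KL → AM → VI → YL → YM

Visit SI
SI → UR
UR → BD
BD → KM
KM → PA
PA → NH
NH → KL
KL → AM
AM → VI
VI → YL
SI → YM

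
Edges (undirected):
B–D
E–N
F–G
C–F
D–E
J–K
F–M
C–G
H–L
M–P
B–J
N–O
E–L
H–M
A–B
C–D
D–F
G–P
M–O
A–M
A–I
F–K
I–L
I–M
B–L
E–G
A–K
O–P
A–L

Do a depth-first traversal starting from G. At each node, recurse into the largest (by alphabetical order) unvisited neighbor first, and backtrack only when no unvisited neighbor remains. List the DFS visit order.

Visit G
G → P
P → O
O → N
N → E
E → L
L → I
I → M
M → H
M → F
F → K
K → J
J → B
B → D
D → C
B → A

G, P, O, N, E, L, I, M, H, F, K, J, B, D, C, A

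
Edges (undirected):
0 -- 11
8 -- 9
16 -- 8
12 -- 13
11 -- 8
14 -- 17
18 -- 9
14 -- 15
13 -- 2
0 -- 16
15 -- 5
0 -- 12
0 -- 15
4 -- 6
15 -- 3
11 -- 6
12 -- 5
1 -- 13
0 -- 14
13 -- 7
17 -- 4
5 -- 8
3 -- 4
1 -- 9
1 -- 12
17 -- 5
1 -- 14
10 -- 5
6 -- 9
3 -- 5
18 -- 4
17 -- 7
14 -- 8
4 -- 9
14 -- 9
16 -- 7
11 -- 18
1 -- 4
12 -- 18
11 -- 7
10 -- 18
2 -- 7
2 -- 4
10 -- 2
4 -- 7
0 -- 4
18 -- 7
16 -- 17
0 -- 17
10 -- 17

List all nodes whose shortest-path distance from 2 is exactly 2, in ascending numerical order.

0, 1, 3, 5, 6, 9, 11, 12, 16, 17, 18

Level 0: 2
Level 1: 4, 7, 10, 13
Level 2: 0, 1, 3, 5, 6, 9, 11, 12, 16, 17, 18
Level 3: 8, 14, 15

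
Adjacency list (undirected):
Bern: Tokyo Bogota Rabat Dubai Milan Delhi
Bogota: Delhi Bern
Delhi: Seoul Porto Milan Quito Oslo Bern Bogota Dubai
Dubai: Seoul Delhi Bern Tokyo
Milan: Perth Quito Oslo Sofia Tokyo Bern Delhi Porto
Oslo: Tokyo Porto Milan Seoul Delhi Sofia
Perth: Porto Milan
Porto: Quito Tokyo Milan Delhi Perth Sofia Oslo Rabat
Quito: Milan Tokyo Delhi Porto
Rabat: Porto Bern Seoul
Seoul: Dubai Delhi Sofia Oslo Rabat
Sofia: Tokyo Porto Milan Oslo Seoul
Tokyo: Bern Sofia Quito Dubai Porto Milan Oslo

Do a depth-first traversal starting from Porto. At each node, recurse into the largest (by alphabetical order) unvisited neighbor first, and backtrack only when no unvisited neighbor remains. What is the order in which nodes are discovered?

Visit Porto
Porto → Tokyo
Tokyo → Sofia
Sofia → Seoul
Seoul → Rabat
Rabat → Bern
Bern → Milan
Milan → Quito
Quito → Delhi
Delhi → Oslo
Delhi → Dubai
Delhi → Bogota
Milan → Perth

Porto, Tokyo, Sofia, Seoul, Rabat, Bern, Milan, Quito, Delhi, Oslo, Dubai, Bogota, Perth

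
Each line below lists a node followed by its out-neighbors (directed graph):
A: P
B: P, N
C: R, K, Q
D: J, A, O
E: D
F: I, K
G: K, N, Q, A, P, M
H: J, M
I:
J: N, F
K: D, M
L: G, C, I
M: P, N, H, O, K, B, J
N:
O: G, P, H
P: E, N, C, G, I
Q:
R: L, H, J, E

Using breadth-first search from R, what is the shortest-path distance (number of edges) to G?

Level 0: R
Level 1: E, H, J, L
Level 2: C, D, F, G, I, M, N
Level 3: A, B, K, O, P, Q
G first appears at level 2.

2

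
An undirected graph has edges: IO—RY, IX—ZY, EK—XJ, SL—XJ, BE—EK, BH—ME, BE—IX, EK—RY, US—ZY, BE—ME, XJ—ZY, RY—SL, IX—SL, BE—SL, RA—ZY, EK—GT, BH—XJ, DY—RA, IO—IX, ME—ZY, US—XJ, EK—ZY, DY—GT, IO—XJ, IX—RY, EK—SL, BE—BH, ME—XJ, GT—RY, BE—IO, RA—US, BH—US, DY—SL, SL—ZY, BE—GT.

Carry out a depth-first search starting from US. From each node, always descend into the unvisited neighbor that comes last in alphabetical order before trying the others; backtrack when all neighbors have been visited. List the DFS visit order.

US, ZY, XJ, SL, RY, IX, IO, BE, ME, BH, GT, EK, DY, RA

Visit US
US → ZY
ZY → XJ
XJ → SL
SL → RY
RY → IX
IX → IO
IO → BE
BE → ME
ME → BH
BE → GT
GT → EK
GT → DY
DY → RA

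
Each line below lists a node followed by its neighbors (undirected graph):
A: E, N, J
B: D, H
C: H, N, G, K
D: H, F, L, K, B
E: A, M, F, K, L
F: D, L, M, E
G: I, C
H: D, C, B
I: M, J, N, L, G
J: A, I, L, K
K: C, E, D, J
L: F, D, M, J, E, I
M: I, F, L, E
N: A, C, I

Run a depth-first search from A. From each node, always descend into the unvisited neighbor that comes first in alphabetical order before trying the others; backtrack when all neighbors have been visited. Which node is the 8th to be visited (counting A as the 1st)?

G

Visit A
A → E
E → F
F → D
D → B
B → H
H → C
C → G
G → I
I → J
J → K
J → L
L → M
I → N

Visit order: A, E, F, D, B, H, C, G, I, J, K, L, M, N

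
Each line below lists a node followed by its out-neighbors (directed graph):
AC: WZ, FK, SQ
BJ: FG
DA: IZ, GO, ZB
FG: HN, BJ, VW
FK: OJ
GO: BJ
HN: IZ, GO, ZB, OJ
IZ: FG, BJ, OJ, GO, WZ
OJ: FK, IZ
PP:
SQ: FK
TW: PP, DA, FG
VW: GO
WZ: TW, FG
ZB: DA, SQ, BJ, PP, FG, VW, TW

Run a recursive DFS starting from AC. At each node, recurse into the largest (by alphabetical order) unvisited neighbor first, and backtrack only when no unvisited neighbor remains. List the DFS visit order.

AC → WZ → TW → PP → FG → VW → GO → BJ → HN → ZB → SQ → FK → OJ → IZ → DA

Visit AC
AC → WZ
WZ → TW
TW → PP
TW → FG
FG → VW
VW → GO
GO → BJ
FG → HN
HN → ZB
ZB → SQ
SQ → FK
FK → OJ
OJ → IZ
ZB → DA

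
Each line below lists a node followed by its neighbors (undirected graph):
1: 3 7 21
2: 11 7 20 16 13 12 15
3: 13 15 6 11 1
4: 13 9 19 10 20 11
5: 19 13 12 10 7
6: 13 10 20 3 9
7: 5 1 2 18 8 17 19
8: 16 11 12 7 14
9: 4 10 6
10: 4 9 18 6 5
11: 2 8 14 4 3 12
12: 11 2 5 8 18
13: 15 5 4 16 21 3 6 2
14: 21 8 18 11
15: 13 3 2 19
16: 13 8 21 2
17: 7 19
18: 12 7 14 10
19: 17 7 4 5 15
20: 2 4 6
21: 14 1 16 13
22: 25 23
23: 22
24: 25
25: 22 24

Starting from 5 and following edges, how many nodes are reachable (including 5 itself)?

21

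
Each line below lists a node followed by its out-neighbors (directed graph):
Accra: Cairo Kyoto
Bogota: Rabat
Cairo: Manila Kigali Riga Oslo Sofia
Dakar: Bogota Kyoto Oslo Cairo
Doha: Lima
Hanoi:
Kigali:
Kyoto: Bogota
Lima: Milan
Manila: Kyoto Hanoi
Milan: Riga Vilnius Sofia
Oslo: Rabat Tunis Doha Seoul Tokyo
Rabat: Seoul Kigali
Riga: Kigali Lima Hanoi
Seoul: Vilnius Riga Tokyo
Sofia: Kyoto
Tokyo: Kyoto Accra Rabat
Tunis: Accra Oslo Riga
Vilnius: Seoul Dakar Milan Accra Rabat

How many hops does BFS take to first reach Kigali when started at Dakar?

Level 0: Dakar
Level 1: Bogota, Cairo, Kyoto, Oslo
Level 2: Doha, Kigali, Manila, Rabat, Riga, Seoul, Sofia, Tokyo, Tunis
Level 3: Accra, Hanoi, Lima, Vilnius
Level 4: Milan
Kigali first appears at level 2.

2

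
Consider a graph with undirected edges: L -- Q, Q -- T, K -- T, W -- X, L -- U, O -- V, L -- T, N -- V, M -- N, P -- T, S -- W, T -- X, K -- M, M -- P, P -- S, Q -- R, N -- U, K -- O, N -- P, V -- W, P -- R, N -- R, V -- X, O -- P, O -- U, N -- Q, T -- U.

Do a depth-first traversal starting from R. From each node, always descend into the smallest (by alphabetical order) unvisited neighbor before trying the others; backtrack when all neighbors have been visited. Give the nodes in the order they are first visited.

R N M K O P S W V X T L Q U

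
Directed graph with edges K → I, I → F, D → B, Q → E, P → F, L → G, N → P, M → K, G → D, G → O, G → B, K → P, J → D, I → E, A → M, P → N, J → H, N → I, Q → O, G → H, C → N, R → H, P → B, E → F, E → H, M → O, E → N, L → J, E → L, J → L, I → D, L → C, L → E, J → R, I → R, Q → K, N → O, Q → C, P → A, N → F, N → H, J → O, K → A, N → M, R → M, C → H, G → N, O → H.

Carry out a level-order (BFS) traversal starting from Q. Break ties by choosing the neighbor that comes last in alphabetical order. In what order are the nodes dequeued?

Q -> O -> K -> E -> C -> H -> P -> I -> A -> N -> L -> F -> B -> R -> D -> M -> J -> G

Visit Q; enqueue O, K, E, C → queue [O, K, E, C]
Visit O; enqueue H → queue [K, E, C, H]
Visit K; enqueue P, I, A → queue [E, C, H, P, I, A]
Visit E; enqueue N, L, F → queue [C, H, P, I, A, N, L, F]
Visit C → queue [H, P, I, A, N, L, F]
Visit H → queue [P, I, A, N, L, F]
Visit P; enqueue B → queue [I, A, N, L, F, B]
Visit I; enqueue R, D → queue [A, N, L, F, B, R, D]
Visit A; enqueue M → queue [N, L, F, B, R, D, M]
Visit N → queue [L, F, B, R, D, M]
Visit L; enqueue J, G → queue [F, B, R, D, M, J, G]
Visit F → queue [B, R, D, M, J, G]
Visit B → queue [R, D, M, J, G]
Visit R → queue [D, M, J, G]
Visit D → queue [M, J, G]
Visit M → queue [J, G]
Visit J → queue [G]
Visit G → queue []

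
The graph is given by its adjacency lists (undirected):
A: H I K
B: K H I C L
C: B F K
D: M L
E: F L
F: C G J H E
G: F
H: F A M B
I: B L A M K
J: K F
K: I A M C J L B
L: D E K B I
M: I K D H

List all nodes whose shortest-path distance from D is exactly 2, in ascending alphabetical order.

B, E, H, I, K

Level 0: D
Level 1: L, M
Level 2: B, E, H, I, K
Level 3: A, C, F, J
Level 4: G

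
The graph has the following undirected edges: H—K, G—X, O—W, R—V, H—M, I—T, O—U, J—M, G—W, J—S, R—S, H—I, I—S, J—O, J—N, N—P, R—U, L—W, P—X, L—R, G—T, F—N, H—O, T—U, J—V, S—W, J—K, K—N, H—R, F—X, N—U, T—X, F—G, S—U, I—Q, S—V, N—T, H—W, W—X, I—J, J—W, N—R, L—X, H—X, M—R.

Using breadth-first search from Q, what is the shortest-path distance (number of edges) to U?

3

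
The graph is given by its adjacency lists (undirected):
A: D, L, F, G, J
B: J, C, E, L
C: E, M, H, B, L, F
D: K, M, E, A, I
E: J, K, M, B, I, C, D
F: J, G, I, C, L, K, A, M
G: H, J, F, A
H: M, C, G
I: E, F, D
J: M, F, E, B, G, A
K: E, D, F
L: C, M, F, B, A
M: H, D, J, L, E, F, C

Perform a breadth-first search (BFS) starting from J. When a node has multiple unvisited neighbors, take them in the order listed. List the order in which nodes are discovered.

Visit J; enqueue M, F, E, B, G, A → queue [M, F, E, B, G, A]
Visit M; enqueue H, D, L, C → queue [F, E, B, G, A, H, D, L, C]
Visit F; enqueue I, K → queue [E, B, G, A, H, D, L, C, I, K]
Visit E → queue [B, G, A, H, D, L, C, I, K]
Visit B → queue [G, A, H, D, L, C, I, K]
Visit G → queue [A, H, D, L, C, I, K]
Visit A → queue [H, D, L, C, I, K]
Visit H → queue [D, L, C, I, K]
Visit D → queue [L, C, I, K]
Visit L → queue [C, I, K]
Visit C → queue [I, K]
Visit I → queue [K]
Visit K → queue []

J -> M -> F -> E -> B -> G -> A -> H -> D -> L -> C -> I -> K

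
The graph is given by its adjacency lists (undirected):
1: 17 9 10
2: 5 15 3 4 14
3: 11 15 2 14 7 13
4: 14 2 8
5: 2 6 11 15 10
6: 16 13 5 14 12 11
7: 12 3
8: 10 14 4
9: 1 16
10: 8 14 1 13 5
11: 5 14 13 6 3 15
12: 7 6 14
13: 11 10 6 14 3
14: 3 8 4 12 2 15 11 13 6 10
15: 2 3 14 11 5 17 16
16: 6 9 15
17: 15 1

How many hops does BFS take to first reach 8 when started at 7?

Level 0: 7
Level 1: 3, 12
Level 2: 2, 6, 11, 13, 14, 15
Level 3: 4, 5, 8, 10, 16, 17
Level 4: 1, 9
8 first appears at level 3.

3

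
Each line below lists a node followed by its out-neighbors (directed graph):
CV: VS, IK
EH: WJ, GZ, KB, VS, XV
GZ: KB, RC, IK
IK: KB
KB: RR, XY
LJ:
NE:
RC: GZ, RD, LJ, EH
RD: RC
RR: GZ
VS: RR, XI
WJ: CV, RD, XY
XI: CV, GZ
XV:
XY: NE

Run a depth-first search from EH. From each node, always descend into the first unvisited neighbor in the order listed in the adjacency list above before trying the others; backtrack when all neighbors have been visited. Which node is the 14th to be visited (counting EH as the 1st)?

XI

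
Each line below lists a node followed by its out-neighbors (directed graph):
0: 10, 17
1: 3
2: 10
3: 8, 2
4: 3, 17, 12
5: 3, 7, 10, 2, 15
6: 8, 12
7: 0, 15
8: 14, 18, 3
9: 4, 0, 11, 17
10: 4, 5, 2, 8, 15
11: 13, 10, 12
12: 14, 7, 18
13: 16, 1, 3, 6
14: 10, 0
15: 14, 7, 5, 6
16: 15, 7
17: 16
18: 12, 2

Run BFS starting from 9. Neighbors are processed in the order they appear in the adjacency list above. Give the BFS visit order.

9, 4, 0, 11, 17, 3, 12, 10, 13, 16, 8, 2, 14, 7, 18, 5, 15, 1, 6

Visit 9; enqueue 4, 0, 11, 17 → queue [4, 0, 11, 17]
Visit 4; enqueue 3, 12 → queue [0, 11, 17, 3, 12]
Visit 0; enqueue 10 → queue [11, 17, 3, 12, 10]
Visit 11; enqueue 13 → queue [17, 3, 12, 10, 13]
Visit 17; enqueue 16 → queue [3, 12, 10, 13, 16]
Visit 3; enqueue 8, 2 → queue [12, 10, 13, 16, 8, 2]
Visit 12; enqueue 14, 7, 18 → queue [10, 13, 16, 8, 2, 14, 7, 18]
Visit 10; enqueue 5, 15 → queue [13, 16, 8, 2, 14, 7, 18, 5, 15]
Visit 13; enqueue 1, 6 → queue [16, 8, 2, 14, 7, 18, 5, 15, 1, 6]
Visit 16 → queue [8, 2, 14, 7, 18, 5, 15, 1, 6]
Visit 8 → queue [2, 14, 7, 18, 5, 15, 1, 6]
Visit 2 → queue [14, 7, 18, 5, 15, 1, 6]
Visit 14 → queue [7, 18, 5, 15, 1, 6]
Visit 7 → queue [18, 5, 15, 1, 6]
Visit 18 → queue [5, 15, 1, 6]
Visit 5 → queue [15, 1, 6]
Visit 15 → queue [1, 6]
Visit 1 → queue [6]
Visit 6 → queue []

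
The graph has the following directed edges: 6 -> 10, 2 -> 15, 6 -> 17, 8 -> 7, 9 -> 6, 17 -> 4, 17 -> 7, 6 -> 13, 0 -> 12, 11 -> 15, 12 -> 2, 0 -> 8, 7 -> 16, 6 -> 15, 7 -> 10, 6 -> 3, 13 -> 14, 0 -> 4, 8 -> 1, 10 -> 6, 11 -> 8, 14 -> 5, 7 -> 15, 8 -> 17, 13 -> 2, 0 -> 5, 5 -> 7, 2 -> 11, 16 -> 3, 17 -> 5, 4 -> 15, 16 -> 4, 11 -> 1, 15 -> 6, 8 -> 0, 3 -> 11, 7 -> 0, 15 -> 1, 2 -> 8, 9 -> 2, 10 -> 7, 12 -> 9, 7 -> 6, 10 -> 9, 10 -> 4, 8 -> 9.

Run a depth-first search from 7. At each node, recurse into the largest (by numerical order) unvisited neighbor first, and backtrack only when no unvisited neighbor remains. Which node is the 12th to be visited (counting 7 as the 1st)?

Visit 7
7 → 16
16 → 4
4 → 15
15 → 6
6 → 17
17 → 5
6 → 13
13 → 14
13 → 2
2 → 11
11 → 8
8 → 9
8 → 1
8 → 0
0 → 12
6 → 10
6 → 3

Visit order: 7, 16, 4, 15, 6, 17, 5, 13, 14, 2, 11, 8, 9, 1, 0, 12, 10, 3

8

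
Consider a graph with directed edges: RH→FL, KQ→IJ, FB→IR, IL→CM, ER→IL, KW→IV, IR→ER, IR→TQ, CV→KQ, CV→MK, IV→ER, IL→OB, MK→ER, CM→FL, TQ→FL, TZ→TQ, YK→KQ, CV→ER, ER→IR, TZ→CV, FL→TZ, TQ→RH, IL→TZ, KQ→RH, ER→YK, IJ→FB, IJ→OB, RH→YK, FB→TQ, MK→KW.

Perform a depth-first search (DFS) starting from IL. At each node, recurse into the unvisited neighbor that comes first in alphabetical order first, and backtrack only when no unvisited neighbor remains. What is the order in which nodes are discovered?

IL, CM, FL, TZ, CV, ER, IR, TQ, RH, YK, KQ, IJ, FB, OB, MK, KW, IV

Visit IL
IL → CM
CM → FL
FL → TZ
TZ → CV
CV → ER
ER → IR
IR → TQ
TQ → RH
RH → YK
YK → KQ
KQ → IJ
IJ → FB
IJ → OB
CV → MK
MK → KW
KW → IV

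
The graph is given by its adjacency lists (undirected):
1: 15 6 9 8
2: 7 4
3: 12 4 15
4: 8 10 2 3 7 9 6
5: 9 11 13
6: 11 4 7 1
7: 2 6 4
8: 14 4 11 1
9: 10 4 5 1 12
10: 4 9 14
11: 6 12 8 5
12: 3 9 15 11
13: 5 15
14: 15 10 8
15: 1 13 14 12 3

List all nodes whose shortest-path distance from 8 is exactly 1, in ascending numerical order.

1, 4, 11, 14

Level 0: 8
Level 1: 1, 4, 11, 14
Level 2: 2, 3, 5, 6, 7, 9, 10, 12, 15
Level 3: 13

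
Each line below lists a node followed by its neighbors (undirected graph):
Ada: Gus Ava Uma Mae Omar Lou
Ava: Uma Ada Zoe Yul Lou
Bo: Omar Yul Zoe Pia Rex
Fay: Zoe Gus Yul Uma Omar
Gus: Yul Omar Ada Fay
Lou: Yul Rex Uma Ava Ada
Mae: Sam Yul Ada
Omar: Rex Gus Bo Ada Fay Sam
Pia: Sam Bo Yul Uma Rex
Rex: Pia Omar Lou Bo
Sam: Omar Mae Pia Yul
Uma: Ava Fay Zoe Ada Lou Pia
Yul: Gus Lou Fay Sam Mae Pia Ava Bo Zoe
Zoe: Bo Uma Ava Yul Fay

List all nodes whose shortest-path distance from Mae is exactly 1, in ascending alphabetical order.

Level 0: Mae
Level 1: Ada, Sam, Yul
Level 2: Ava, Bo, Fay, Gus, Lou, Omar, Pia, Uma, Zoe
Level 3: Rex

Ada, Sam, Yul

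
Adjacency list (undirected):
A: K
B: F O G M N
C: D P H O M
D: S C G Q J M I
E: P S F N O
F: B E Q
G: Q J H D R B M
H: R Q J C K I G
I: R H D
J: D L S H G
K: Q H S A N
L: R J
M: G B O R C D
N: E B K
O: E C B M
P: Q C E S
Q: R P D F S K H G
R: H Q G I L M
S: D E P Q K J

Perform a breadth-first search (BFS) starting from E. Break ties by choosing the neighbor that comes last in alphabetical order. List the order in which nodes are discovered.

Visit E; enqueue S, P, O, N, F → queue [S, P, O, N, F]
Visit S; enqueue Q, K, J, D → queue [P, O, N, F, Q, K, J, D]
Visit P; enqueue C → queue [O, N, F, Q, K, J, D, C]
Visit O; enqueue M, B → queue [N, F, Q, K, J, D, C, M, B]
Visit N → queue [F, Q, K, J, D, C, M, B]
Visit F → queue [Q, K, J, D, C, M, B]
Visit Q; enqueue R, H, G → queue [K, J, D, C, M, B, R, H, G]
Visit K; enqueue A → queue [J, D, C, M, B, R, H, G, A]
Visit J; enqueue L → queue [D, C, M, B, R, H, G, A, L]
Visit D; enqueue I → queue [C, M, B, R, H, G, A, L, I]
Visit C → queue [M, B, R, H, G, A, L, I]
Visit M → queue [B, R, H, G, A, L, I]
Visit B → queue [R, H, G, A, L, I]
Visit R → queue [H, G, A, L, I]
Visit H → queue [G, A, L, I]
Visit G → queue [A, L, I]
Visit A → queue [L, I]
Visit L → queue [I]
Visit I → queue []

E -> S -> P -> O -> N -> F -> Q -> K -> J -> D -> C -> M -> B -> R -> H -> G -> A -> L -> I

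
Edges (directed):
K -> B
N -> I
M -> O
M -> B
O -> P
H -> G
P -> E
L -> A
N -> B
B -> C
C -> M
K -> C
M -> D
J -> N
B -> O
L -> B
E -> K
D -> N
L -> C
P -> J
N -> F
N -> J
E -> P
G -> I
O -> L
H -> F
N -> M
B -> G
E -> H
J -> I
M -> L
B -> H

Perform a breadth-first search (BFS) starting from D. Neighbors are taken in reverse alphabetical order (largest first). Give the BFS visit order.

D, N, M, J, I, F, B, O, L, H, G, C, P, A, E, K

Visit D; enqueue N → queue [N]
Visit N; enqueue M, J, I, F, B → queue [M, J, I, F, B]
Visit M; enqueue O, L → queue [J, I, F, B, O, L]
Visit J → queue [I, F, B, O, L]
Visit I → queue [F, B, O, L]
Visit F → queue [B, O, L]
Visit B; enqueue H, G, C → queue [O, L, H, G, C]
Visit O; enqueue P → queue [L, H, G, C, P]
Visit L; enqueue A → queue [H, G, C, P, A]
Visit H → queue [G, C, P, A]
Visit G → queue [C, P, A]
Visit C → queue [P, A]
Visit P; enqueue E → queue [A, E]
Visit A → queue [E]
Visit E; enqueue K → queue [K]
Visit K → queue []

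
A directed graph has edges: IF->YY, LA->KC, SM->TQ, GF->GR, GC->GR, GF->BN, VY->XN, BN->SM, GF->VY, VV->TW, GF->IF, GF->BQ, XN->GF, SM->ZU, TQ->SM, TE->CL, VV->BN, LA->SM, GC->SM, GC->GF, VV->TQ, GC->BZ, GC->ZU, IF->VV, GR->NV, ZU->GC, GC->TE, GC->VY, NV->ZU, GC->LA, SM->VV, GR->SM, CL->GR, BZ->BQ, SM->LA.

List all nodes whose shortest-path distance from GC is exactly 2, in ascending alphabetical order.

BN, BQ, CL, IF, KC, NV, TQ, VV, XN

Level 0: GC
Level 1: BZ, GF, GR, LA, SM, TE, VY, ZU
Level 2: BN, BQ, CL, IF, KC, NV, TQ, VV, XN
Level 3: TW, YY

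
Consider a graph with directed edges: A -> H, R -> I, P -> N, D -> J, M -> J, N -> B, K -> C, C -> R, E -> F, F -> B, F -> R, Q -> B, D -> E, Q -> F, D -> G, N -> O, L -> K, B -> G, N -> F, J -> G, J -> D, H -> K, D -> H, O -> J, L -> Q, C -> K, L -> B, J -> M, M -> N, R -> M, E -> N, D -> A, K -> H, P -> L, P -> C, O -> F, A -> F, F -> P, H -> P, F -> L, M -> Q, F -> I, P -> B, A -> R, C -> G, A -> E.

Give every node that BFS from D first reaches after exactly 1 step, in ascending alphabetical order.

A, E, G, H, J

Level 0: D
Level 1: A, E, G, H, J
Level 2: F, K, M, N, P, R
Level 3: B, C, I, L, O, Q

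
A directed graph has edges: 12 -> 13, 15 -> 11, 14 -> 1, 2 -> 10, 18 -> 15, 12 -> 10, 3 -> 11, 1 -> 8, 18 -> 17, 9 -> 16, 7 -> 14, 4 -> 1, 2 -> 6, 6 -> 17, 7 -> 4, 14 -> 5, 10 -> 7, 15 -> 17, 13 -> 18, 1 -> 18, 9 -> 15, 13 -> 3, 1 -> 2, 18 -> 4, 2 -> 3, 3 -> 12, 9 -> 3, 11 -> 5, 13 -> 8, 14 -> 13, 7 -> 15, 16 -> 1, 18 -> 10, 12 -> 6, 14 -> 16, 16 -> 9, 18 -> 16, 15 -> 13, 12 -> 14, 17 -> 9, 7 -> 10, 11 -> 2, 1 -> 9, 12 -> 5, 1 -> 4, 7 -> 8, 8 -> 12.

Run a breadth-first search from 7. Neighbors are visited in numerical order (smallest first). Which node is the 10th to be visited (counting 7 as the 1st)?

Visit 7; enqueue 4, 8, 10, 14, 15 → queue [4, 8, 10, 14, 15]
Visit 4; enqueue 1 → queue [8, 10, 14, 15, 1]
Visit 8; enqueue 12 → queue [10, 14, 15, 1, 12]
Visit 10 → queue [14, 15, 1, 12]
Visit 14; enqueue 5, 13, 16 → queue [15, 1, 12, 5, 13, 16]
Visit 15; enqueue 11, 17 → queue [1, 12, 5, 13, 16, 11, 17]
Visit 1; enqueue 2, 9, 18 → queue [12, 5, 13, 16, 11, 17, 2, 9, 18]
Visit 12; enqueue 6 → queue [5, 13, 16, 11, 17, 2, 9, 18, 6]
Visit 5 → queue [13, 16, 11, 17, 2, 9, 18, 6]
Visit 13; enqueue 3 → queue [16, 11, 17, 2, 9, 18, 6, 3]
Visit 16 → queue [11, 17, 2, 9, 18, 6, 3]
Visit 11 → queue [17, 2, 9, 18, 6, 3]
Visit 17 → queue [2, 9, 18, 6, 3]
Visit 2 → queue [9, 18, 6, 3]
Visit 9 → queue [18, 6, 3]
Visit 18 → queue [6, 3]
Visit 6 → queue [3]
Visit 3 → queue []

Visit order: 7, 4, 8, 10, 14, 15, 1, 12, 5, 13, 16, 11, 17, 2, 9, 18, 6, 3

13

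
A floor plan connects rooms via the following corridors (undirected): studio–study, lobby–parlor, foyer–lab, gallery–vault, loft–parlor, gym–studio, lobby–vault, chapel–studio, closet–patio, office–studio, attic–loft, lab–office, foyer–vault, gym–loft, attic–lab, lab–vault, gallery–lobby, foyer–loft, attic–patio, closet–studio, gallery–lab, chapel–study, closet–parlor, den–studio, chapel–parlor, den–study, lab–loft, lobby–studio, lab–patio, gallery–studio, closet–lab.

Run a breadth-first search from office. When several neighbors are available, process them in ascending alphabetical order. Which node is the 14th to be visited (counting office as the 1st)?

lobby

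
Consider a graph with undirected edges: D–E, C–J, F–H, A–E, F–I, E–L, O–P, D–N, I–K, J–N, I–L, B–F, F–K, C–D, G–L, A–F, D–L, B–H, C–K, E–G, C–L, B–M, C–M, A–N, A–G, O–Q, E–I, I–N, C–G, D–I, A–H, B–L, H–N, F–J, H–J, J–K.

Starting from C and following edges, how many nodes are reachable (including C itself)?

14

BFS from C visits: C, M, L, K, J, G, D, B, I, E, F, N, H, A
Reachable nodes: 14 of 17 total.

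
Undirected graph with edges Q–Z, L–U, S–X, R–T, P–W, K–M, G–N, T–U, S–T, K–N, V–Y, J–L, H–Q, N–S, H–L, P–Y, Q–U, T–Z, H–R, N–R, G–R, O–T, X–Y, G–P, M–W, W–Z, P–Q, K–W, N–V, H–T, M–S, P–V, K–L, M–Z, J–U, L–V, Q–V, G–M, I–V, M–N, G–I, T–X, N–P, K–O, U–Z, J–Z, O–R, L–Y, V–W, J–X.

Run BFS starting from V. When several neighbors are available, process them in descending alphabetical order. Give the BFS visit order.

Visit V; enqueue Y, W, Q, P, N, L, I → queue [Y, W, Q, P, N, L, I]
Visit Y; enqueue X → queue [W, Q, P, N, L, I, X]
Visit W; enqueue Z, M, K → queue [Q, P, N, L, I, X, Z, M, K]
Visit Q; enqueue U, H → queue [P, N, L, I, X, Z, M, K, U, H]
Visit P; enqueue G → queue [N, L, I, X, Z, M, K, U, H, G]
Visit N; enqueue S, R → queue [L, I, X, Z, M, K, U, H, G, S, R]
Visit L; enqueue J → queue [I, X, Z, M, K, U, H, G, S, R, J]
Visit I → queue [X, Z, M, K, U, H, G, S, R, J]
Visit X; enqueue T → queue [Z, M, K, U, H, G, S, R, J, T]
Visit Z → queue [M, K, U, H, G, S, R, J, T]
Visit M → queue [K, U, H, G, S, R, J, T]
Visit K; enqueue O → queue [U, H, G, S, R, J, T, O]
Visit U → queue [H, G, S, R, J, T, O]
Visit H → queue [G, S, R, J, T, O]
Visit G → queue [S, R, J, T, O]
Visit S → queue [R, J, T, O]
Visit R → queue [J, T, O]
Visit J → queue [T, O]
Visit T → queue [O]
Visit O → queue []

V, Y, W, Q, P, N, L, I, X, Z, M, K, U, H, G, S, R, J, T, O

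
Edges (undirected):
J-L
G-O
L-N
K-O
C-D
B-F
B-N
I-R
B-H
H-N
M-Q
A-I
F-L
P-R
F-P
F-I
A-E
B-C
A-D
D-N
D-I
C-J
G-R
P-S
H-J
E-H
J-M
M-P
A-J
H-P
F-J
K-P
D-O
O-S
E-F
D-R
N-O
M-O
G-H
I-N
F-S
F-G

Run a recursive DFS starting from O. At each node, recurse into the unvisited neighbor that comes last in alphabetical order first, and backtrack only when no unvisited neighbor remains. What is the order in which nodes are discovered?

O S P R I N L J M Q H G F E A D C B K

Visit O
O → S
S → P
P → R
R → I
I → N
N → L
L → J
J → M
M → Q
J → H
H → G
G → F
F → E
E → A
A → D
D → C
C → B
P → K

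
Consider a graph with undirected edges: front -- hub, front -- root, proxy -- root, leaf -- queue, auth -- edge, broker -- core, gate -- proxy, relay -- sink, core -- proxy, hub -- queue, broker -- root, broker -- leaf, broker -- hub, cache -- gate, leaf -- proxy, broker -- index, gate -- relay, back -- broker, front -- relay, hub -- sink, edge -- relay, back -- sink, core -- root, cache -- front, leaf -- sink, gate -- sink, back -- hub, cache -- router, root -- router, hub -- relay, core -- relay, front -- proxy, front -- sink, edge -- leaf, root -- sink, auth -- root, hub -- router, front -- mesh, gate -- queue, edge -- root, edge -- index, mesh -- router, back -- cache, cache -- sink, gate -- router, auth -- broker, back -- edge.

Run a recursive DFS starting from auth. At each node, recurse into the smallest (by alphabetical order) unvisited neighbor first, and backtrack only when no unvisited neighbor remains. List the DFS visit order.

auth broker back cache front hub queue gate proxy core relay edge index leaf sink root router mesh

Visit auth
auth → broker
broker → back
back → cache
cache → front
front → hub
hub → queue
queue → gate
gate → proxy
proxy → core
core → relay
relay → edge
edge → index
edge → leaf
leaf → sink
sink → root
root → router
router → mesh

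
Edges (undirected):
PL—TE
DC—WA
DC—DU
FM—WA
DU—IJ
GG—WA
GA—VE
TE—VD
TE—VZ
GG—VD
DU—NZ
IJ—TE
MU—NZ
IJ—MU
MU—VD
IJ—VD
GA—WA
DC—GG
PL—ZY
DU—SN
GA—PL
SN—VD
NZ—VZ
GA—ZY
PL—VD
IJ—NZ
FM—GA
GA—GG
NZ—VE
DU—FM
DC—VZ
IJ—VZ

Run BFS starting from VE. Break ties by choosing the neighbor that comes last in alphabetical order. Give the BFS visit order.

VE -> NZ -> GA -> VZ -> MU -> IJ -> DU -> ZY -> WA -> PL -> GG -> FM -> TE -> DC -> VD -> SN

Visit VE; enqueue NZ, GA → queue [NZ, GA]
Visit NZ; enqueue VZ, MU, IJ, DU → queue [GA, VZ, MU, IJ, DU]
Visit GA; enqueue ZY, WA, PL, GG, FM → queue [VZ, MU, IJ, DU, ZY, WA, PL, GG, FM]
Visit VZ; enqueue TE, DC → queue [MU, IJ, DU, ZY, WA, PL, GG, FM, TE, DC]
Visit MU; enqueue VD → queue [IJ, DU, ZY, WA, PL, GG, FM, TE, DC, VD]
Visit IJ → queue [DU, ZY, WA, PL, GG, FM, TE, DC, VD]
Visit DU; enqueue SN → queue [ZY, WA, PL, GG, FM, TE, DC, VD, SN]
Visit ZY → queue [WA, PL, GG, FM, TE, DC, VD, SN]
Visit WA → queue [PL, GG, FM, TE, DC, VD, SN]
Visit PL → queue [GG, FM, TE, DC, VD, SN]
Visit GG → queue [FM, TE, DC, VD, SN]
Visit FM → queue [TE, DC, VD, SN]
Visit TE → queue [DC, VD, SN]
Visit DC → queue [VD, SN]
Visit VD → queue [SN]
Visit SN → queue []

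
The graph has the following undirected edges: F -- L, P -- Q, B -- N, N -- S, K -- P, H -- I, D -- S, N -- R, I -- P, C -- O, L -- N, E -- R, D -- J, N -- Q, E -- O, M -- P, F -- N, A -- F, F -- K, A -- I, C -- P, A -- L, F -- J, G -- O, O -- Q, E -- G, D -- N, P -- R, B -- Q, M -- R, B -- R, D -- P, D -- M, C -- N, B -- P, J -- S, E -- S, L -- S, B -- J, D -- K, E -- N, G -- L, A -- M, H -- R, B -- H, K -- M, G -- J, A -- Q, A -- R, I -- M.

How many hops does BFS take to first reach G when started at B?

Level 0: B
Level 1: H, J, N, P, Q, R
Level 2: A, C, D, E, F, G, I, K, L, M, O, S
G first appears at level 2.

2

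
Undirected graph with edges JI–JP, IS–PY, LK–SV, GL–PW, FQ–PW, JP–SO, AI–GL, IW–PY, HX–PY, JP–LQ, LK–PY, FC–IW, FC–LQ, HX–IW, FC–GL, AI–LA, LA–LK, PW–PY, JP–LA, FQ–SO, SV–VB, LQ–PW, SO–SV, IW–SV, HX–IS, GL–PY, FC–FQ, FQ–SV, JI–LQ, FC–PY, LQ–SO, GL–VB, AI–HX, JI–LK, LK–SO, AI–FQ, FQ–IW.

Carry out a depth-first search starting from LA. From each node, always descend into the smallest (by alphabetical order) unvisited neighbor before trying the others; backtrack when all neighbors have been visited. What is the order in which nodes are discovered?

LA, AI, FQ, FC, GL, PW, LQ, JI, JP, SO, LK, PY, HX, IS, IW, SV, VB

Visit LA
LA → AI
AI → FQ
FQ → FC
FC → GL
GL → PW
PW → LQ
LQ → JI
JI → JP
JP → SO
SO → LK
LK → PY
PY → HX
HX → IS
HX → IW
IW → SV
SV → VB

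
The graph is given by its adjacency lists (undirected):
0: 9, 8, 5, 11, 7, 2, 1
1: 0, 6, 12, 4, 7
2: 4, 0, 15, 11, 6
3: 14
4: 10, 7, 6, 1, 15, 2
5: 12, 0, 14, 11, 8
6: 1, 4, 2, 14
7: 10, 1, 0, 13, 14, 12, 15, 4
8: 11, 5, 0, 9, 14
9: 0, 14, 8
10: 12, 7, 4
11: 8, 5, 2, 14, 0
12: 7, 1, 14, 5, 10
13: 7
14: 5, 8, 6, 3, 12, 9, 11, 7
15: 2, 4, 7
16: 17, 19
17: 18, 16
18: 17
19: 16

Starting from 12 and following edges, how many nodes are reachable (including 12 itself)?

16

BFS from 12 visits: 12, 14, 10, 7, 5, 1, 11, 9, 8, 6, 3, 4, 15, 13, 0, 2
Reachable nodes: 16 of 20 total.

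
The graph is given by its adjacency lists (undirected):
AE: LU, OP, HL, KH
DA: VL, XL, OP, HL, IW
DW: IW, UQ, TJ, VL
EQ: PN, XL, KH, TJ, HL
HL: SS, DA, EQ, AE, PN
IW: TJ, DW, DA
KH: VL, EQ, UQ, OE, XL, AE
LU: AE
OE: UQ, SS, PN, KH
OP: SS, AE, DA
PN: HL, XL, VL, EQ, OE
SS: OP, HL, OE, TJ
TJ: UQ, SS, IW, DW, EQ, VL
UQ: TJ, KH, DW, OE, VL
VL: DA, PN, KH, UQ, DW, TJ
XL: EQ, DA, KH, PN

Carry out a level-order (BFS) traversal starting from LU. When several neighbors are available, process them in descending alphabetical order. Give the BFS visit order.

LU AE OP KH HL SS DA XL VL UQ OE EQ PN TJ IW DW

Visit LU; enqueue AE → queue [AE]
Visit AE; enqueue OP, KH, HL → queue [OP, KH, HL]
Visit OP; enqueue SS, DA → queue [KH, HL, SS, DA]
Visit KH; enqueue XL, VL, UQ, OE, EQ → queue [HL, SS, DA, XL, VL, UQ, OE, EQ]
Visit HL; enqueue PN → queue [SS, DA, XL, VL, UQ, OE, EQ, PN]
Visit SS; enqueue TJ → queue [DA, XL, VL, UQ, OE, EQ, PN, TJ]
Visit DA; enqueue IW → queue [XL, VL, UQ, OE, EQ, PN, TJ, IW]
Visit XL → queue [VL, UQ, OE, EQ, PN, TJ, IW]
Visit VL; enqueue DW → queue [UQ, OE, EQ, PN, TJ, IW, DW]
Visit UQ → queue [OE, EQ, PN, TJ, IW, DW]
Visit OE → queue [EQ, PN, TJ, IW, DW]
Visit EQ → queue [PN, TJ, IW, DW]
Visit PN → queue [TJ, IW, DW]
Visit TJ → queue [IW, DW]
Visit IW → queue [DW]
Visit DW → queue []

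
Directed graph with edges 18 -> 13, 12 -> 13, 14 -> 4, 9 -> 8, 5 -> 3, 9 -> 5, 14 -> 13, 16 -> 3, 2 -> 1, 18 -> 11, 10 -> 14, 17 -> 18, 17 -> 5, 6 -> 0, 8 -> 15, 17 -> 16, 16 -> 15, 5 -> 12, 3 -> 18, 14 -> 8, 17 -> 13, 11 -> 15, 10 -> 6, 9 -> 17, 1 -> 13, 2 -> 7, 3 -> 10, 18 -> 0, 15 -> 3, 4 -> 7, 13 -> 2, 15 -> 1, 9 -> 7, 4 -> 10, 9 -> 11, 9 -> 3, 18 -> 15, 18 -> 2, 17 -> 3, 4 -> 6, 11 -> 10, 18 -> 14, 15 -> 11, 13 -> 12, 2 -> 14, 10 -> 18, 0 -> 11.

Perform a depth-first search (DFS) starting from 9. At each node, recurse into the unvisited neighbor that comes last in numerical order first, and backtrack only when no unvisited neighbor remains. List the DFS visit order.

Visit 9
9 → 17
17 → 18
18 → 15
15 → 11
11 → 10
10 → 14
14 → 13
13 → 12
13 → 2
2 → 7
2 → 1
14 → 8
14 → 4
4 → 6
6 → 0
15 → 3
17 → 16
17 → 5

9 17 18 15 11 10 14 13 12 2 7 1 8 4 6 0 3 16 5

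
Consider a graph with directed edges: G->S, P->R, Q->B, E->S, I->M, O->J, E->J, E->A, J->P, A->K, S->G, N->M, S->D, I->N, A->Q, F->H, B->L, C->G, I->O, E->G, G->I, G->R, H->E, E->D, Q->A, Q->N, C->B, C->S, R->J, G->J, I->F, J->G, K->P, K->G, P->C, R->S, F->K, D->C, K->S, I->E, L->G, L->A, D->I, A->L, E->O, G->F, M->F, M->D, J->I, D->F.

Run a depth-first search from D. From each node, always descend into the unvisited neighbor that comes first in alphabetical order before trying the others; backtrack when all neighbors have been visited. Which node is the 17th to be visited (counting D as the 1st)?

R

Visit D
D → C
C → B
B → L
L → A
A → K
K → G
G → F
F → H
H → E
E → J
J → I
I → M
I → N
I → O
J → P
P → R
R → S
A → Q

Visit order: D, C, B, L, A, K, G, F, H, E, J, I, M, N, O, P, R, S, Q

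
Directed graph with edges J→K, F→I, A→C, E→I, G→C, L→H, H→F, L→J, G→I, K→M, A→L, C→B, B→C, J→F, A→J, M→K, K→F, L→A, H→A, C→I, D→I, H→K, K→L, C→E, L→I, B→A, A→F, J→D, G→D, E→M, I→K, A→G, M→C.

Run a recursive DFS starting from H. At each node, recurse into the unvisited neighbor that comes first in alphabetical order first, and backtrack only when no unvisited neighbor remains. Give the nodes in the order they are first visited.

Visit H
H → A
A → C
C → B
C → E
E → I
I → K
K → F
K → L
L → J
J → D
K → M
A → G

H -> A -> C -> B -> E -> I -> K -> F -> L -> J -> D -> M -> G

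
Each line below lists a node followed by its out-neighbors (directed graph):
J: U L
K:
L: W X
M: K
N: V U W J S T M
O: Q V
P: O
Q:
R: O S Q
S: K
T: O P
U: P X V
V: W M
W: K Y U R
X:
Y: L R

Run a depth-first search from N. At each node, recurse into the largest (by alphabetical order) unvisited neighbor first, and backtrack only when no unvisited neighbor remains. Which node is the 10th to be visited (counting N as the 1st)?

M

Visit N
N → W
W → Y
Y → R
R → S
S → K
R → Q
R → O
O → V
V → M
Y → L
L → X
W → U
U → P
N → T
N → J

Visit order: N, W, Y, R, S, K, Q, O, V, M, L, X, U, P, T, J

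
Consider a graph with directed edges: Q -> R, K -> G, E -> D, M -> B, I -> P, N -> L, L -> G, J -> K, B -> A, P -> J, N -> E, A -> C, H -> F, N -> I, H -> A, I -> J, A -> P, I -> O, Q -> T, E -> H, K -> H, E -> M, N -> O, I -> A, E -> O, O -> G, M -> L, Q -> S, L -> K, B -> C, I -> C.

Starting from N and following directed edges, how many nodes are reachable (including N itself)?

BFS from N visits: N, O, L, I, E, G, K, P, J, C, A, M, H, D, B, F
Reachable nodes: 16 of 20 total.

16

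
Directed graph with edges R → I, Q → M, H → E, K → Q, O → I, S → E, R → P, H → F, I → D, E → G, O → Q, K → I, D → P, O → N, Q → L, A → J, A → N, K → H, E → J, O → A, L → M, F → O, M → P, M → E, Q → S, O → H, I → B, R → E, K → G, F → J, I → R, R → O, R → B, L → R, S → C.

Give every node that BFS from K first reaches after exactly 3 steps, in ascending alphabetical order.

Level 0: K
Level 1: G, H, I, Q
Level 2: B, D, E, F, L, M, R, S
Level 3: C, J, O, P
Level 4: A, N

C, J, O, P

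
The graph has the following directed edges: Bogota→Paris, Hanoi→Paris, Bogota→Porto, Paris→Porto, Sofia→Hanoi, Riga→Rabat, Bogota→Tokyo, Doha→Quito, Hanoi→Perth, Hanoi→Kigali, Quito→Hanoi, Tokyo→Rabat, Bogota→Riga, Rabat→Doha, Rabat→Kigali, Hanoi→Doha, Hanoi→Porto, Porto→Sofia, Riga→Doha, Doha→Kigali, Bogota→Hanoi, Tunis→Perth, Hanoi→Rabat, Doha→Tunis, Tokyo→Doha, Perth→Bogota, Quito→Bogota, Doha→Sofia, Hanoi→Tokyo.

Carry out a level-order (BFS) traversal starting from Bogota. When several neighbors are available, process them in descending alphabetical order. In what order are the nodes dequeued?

Bogota → Tokyo → Riga → Porto → Paris → Hanoi → Rabat → Doha → Sofia → Perth → Kigali → Tunis → Quito

Visit Bogota; enqueue Tokyo, Riga, Porto, Paris, Hanoi → queue [Tokyo, Riga, Porto, Paris, Hanoi]
Visit Tokyo; enqueue Rabat, Doha → queue [Riga, Porto, Paris, Hanoi, Rabat, Doha]
Visit Riga → queue [Porto, Paris, Hanoi, Rabat, Doha]
Visit Porto; enqueue Sofia → queue [Paris, Hanoi, Rabat, Doha, Sofia]
Visit Paris → queue [Hanoi, Rabat, Doha, Sofia]
Visit Hanoi; enqueue Perth, Kigali → queue [Rabat, Doha, Sofia, Perth, Kigali]
Visit Rabat → queue [Doha, Sofia, Perth, Kigali]
Visit Doha; enqueue Tunis, Quito → queue [Sofia, Perth, Kigali, Tunis, Quito]
Visit Sofia → queue [Perth, Kigali, Tunis, Quito]
Visit Perth → queue [Kigali, Tunis, Quito]
Visit Kigali → queue [Tunis, Quito]
Visit Tunis → queue [Quito]
Visit Quito → queue []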